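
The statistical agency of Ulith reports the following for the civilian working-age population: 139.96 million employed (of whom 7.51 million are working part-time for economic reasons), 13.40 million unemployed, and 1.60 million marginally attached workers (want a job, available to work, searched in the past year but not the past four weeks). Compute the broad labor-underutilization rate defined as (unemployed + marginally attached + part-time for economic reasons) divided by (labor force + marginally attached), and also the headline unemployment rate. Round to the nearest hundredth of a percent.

Broad underutilization rate ≈ 14.53%; headline unemployment rate ≈ 8.74%.

Labor force = 139.96 + 13.40 = 153.36 million.
Numerator = 13.40 + 1.60 + 7.51 = 22.51 million.
Denominator = 153.36 + 1.60 = 154.96 million.
Broad rate = 22.51 / 154.96 = 14.53%.
Headline unemployment rate = 13.40 / 153.36 = 8.74%.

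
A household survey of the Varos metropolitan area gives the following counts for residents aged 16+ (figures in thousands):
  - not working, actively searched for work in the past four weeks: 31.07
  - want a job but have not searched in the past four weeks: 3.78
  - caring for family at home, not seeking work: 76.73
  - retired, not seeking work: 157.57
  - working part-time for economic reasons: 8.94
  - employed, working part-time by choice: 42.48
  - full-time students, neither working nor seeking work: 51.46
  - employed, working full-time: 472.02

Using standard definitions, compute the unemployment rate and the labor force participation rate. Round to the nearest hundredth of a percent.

Unemployment rate ≈ 5.60%; labor force participation rate ≈ 65.70%.

Employed = 8.94 + 42.48 + 472.02 = 523.44 thousand (anyone who worked, including part-time for economic reasons, counts as employed).
Unemployed = 31.07 thousand.
Labor force = 523.44 + 31.07 = 554.51 thousand.
Not in labor force = 3.78 + 76.73 + 157.57 + 51.46 = 289.54 thousand (those not working and not actively searching are outside the labor force — including those who want a job but have given up searching).
Civilian working-age population = 554.51 + 289.54 = 844.05 thousand.
Unemployment rate = 31.07 / 554.51 = 5.60%.
Labor force participation rate = 554.51 / 844.05 = 65.70%.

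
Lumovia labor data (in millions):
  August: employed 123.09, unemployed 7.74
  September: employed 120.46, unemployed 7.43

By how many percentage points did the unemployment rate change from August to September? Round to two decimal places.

The unemployment rate changed by −0.11 percentage points.

August: labor force = 123.09 + 7.74 = 130.83; u = 7.74/130.83 = 5.92%.
September: labor force = 120.46 + 7.43 = 127.89; u = 7.43/127.89 = 5.81%.
Change = 5.81% − 5.92% = −0.11 pp.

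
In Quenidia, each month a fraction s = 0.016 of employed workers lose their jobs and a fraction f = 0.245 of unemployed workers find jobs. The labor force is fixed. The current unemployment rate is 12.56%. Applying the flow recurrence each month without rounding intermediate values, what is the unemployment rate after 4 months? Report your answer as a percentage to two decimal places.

Unemployment rate after four months ≈ 8.05%.

With a fixed labor force, u_{t+1} = u_t + s·(1−u_t) − f·u_t = u_t·(1−s−f) + s.
Here 1−s−f = 0.739 and s = 0.016.
u_1 = 0.125600 × 0.739 + 0.016 = 0.108818.
u_2 = 0.108818 × 0.739 + 0.016 = 0.096417.
u_3 = 0.096417 × 0.739 + 0.016 = 0.087252.
u_4 = 0.087252 × 0.739 + 0.016 = 0.080479.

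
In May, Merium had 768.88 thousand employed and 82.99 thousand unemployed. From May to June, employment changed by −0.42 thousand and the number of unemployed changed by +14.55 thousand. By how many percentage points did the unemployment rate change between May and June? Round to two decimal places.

The unemployment rate changed by +1.52 percentage points.

May: labor force = 768.88 + 82.99 = 851.87; u = 82.99/851.87 = 9.74%.
June: labor force = 768.46 + 97.54 = 866.00; u = 97.54/866.00 = 11.26%.
Change = 11.26% − 9.74% = +1.52 pp.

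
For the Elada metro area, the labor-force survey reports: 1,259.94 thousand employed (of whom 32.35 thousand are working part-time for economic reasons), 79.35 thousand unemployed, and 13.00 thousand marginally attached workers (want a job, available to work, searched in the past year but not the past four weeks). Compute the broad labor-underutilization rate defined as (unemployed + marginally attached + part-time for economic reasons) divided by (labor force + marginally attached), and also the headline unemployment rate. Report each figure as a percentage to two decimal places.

Broad underutilization rate ≈ 9.22%; headline unemployment rate ≈ 5.92%.

Labor force = 1,259.94 + 79.35 = 1,339.29 thousand.
Numerator = 79.35 + 13.00 + 32.35 = 124.70 thousand.
Denominator = 1,339.29 + 13.00 = 1,352.29 thousand.
Broad rate = 124.70 / 1,352.29 = 9.22%.
Headline unemployment rate = 79.35 / 1,339.29 = 5.92%.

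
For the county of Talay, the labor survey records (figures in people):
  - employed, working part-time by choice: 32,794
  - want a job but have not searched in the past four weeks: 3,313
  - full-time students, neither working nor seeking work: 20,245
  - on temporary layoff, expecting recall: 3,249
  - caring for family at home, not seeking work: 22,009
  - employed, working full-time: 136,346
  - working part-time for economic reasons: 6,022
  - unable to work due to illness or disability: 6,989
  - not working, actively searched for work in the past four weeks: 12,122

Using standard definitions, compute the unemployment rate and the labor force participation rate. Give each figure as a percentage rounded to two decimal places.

Unemployment rate ≈ 8.07%; labor force participation rate ≈ 78.38%.

Employed = 32,794 + 136,346 + 6,022 = 175,162 (anyone who worked, including part-time for economic reasons, counts as employed).
Unemployed = 3,249 + 12,122 = 15,371 (jobless and actively searching, or on temporary layoff).
Labor force = 175,162 + 15,371 = 190,533.
Not in labor force = 3,313 + 20,245 + 22,009 + 6,989 = 52,556 (those not working and not actively searching are outside the labor force — including those who want a job but have given up searching).
Civilian working-age population = 190,533 + 52,556 = 243,089.
Unemployment rate = 15,371 / 190,533 = 8.07%.
Labor force participation rate = 190,533 / 243,089 = 78.38%.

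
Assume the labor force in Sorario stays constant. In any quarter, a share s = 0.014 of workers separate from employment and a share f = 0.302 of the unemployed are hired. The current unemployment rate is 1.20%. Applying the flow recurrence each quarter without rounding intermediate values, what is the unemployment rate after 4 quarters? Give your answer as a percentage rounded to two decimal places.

With a fixed labor force, u_{t+1} = u_t + s·(1−u_t) − f·u_t = u_t·(1−s−f) + s.
Here 1−s−f = 0.684 and s = 0.014.
u_1 = 0.012000 × 0.684 + 0.014 = 0.022208.
u_2 = 0.022208 × 0.684 + 0.014 = 0.029190.
u_3 = 0.029190 × 0.684 + 0.014 = 0.033966.
u_4 = 0.033966 × 0.684 + 0.014 = 0.037233.

Unemployment rate after four quarters ≈ 3.72%.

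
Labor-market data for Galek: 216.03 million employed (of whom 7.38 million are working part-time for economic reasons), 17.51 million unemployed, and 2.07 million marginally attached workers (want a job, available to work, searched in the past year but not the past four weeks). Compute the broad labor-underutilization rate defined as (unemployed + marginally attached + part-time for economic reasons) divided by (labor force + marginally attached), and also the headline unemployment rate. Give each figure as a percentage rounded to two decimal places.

Broad underutilization rate ≈ 11.44%; headline unemployment rate ≈ 7.50%.

Labor force = 216.03 + 17.51 = 233.54 million.
Numerator = 17.51 + 2.07 + 7.38 = 26.96 million.
Denominator = 233.54 + 2.07 = 235.61 million.
Broad rate = 26.96 / 235.61 = 11.44%.
Headline unemployment rate = 17.51 / 233.54 = 7.50%.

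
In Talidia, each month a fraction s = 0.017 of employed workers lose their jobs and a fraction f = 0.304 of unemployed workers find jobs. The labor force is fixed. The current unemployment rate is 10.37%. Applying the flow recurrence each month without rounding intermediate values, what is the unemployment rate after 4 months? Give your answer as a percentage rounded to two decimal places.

Unemployment rate after four months ≈ 6.37%.

With a fixed labor force, u_{t+1} = u_t + s·(1−u_t) − f·u_t = u_t·(1−s−f) + s.
Here 1−s−f = 0.679 and s = 0.017.
u_1 = 0.103700 × 0.679 + 0.017 = 0.087412.
u_2 = 0.087412 × 0.679 + 0.017 = 0.076353.
u_3 = 0.076353 × 0.679 + 0.017 = 0.068844.
u_4 = 0.068844 × 0.679 + 0.017 = 0.063745.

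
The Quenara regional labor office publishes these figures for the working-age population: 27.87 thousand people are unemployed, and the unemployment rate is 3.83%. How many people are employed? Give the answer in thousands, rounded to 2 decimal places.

Labor force = U / u = 27.87 / 0.0383 ≈ 727.68 thousand.
Employed = labor force − unemployed = 727.68 − 27.87 = 699.81 thousand.

About 699.81 thousand are employed.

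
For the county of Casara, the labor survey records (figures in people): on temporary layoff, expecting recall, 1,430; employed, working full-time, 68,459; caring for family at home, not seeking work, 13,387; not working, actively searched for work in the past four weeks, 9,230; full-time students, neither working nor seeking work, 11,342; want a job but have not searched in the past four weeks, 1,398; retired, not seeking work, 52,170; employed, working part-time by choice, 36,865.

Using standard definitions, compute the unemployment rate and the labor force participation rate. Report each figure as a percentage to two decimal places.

Employed = 68,459 + 36,865 = 105,324.
Unemployed = 1,430 + 9,230 = 10,660 (jobless and actively searching, or on temporary layoff).
Labor force = 105,324 + 10,660 = 115,984.
Not in labor force = 13,387 + 11,342 + 1,398 + 52,170 = 78,297 (those not working and not actively searching are outside the labor force — including those who want a job but have given up searching).
Civilian working-age population = 115,984 + 78,297 = 194,281.
Unemployment rate = 10,660 / 115,984 = 9.19%.
Labor force participation rate = 115,984 / 194,281 = 59.70%.

Unemployment rate ≈ 9.19%; labor force participation rate ≈ 59.70%.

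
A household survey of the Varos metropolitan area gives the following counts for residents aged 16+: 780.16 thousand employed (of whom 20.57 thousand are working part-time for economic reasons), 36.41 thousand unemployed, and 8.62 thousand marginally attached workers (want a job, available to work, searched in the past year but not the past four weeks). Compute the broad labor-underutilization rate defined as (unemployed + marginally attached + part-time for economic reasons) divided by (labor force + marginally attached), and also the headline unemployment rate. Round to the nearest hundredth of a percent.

Broad underutilization rate ≈ 7.95%; headline unemployment rate ≈ 4.46%.

Labor force = 780.16 + 36.41 = 816.57 thousand.
Numerator = 36.41 + 8.62 + 20.57 = 65.60 thousand.
Denominator = 816.57 + 8.62 = 825.19 thousand.
Broad rate = 65.60 / 825.19 = 7.95%.
Headline unemployment rate = 36.41 / 816.57 = 4.46%.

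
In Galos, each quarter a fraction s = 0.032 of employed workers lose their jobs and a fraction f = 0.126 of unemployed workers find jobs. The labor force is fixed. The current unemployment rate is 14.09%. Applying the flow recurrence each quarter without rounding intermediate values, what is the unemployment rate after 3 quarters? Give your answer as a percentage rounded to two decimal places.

With a fixed labor force, u_{t+1} = u_t + s·(1−u_t) − f·u_t = u_t·(1−s−f) + s.
Here 1−s−f = 0.842 and s = 0.032.
u_1 = 0.140900 × 0.842 + 0.032 = 0.150638.
u_2 = 0.150638 × 0.842 + 0.032 = 0.158837.
u_3 = 0.158837 × 0.842 + 0.032 = 0.165741.

Unemployment rate after three quarters ≈ 16.57%.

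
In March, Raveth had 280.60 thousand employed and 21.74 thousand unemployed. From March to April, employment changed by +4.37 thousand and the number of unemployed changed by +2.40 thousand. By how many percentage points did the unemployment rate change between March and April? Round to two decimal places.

The unemployment rate changed by +0.62 percentage points.

March: labor force = 280.60 + 21.74 = 302.34; u = 21.74/302.34 = 7.19%.
April: labor force = 284.97 + 24.14 = 309.11; u = 24.14/309.11 = 7.81%.
Change = 7.81% − 7.19% = +0.62 pp.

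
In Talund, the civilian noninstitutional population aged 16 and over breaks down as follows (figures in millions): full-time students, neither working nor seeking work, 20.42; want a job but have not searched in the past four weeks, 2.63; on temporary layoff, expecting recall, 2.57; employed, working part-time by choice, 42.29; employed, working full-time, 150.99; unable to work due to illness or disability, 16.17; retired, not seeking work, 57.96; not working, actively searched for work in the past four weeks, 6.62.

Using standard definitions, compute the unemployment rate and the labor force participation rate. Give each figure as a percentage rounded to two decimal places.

Unemployment rate ≈ 4.54%; labor force participation rate ≈ 67.57%.

Employed = 42.29 + 150.99 = 193.28 million.
Unemployed = 2.57 + 6.62 = 9.19 million (jobless and actively searching, or on temporary layoff).
Labor force = 193.28 + 9.19 = 202.47 million.
Not in labor force = 20.42 + 2.63 + 16.17 + 57.96 = 97.18 million (those not working and not actively searching are outside the labor force — including those who want a job but have given up searching).
Civilian working-age population = 202.47 + 97.18 = 299.65 million.
Unemployment rate = 9.19 / 202.47 = 4.54%.
Labor force participation rate = 202.47 / 299.65 = 67.57%.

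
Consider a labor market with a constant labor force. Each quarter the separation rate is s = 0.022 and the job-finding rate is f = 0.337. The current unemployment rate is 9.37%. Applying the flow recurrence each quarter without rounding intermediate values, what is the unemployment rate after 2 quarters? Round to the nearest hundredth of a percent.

With a fixed labor force, u_{t+1} = u_t + s·(1−u_t) − f·u_t = u_t·(1−s−f) + s.
Here 1−s−f = 0.641 and s = 0.022.
u_1 = 0.093700 × 0.641 + 0.022 = 0.082062.
u_2 = 0.082062 × 0.641 + 0.022 = 0.074602.

Unemployment rate after two quarters ≈ 7.46%.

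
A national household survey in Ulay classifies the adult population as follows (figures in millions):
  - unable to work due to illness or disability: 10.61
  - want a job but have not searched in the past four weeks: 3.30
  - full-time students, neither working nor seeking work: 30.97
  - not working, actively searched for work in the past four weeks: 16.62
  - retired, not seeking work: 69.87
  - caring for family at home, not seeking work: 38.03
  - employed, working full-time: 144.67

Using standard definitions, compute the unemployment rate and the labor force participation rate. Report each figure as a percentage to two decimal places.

Unemployment rate ≈ 10.30%; labor force participation rate ≈ 51.35%.

Employed = 144.67 million.
Unemployed = 16.62 million.
Labor force = 144.67 + 16.62 = 161.29 million.
Not in labor force = 10.61 + 3.30 + 30.97 + 69.87 + 38.03 = 152.78 million (those not working and not actively searching are outside the labor force — including those who want a job but have given up searching).
Civilian working-age population = 161.29 + 152.78 = 314.07 million.
Unemployment rate = 16.62 / 161.29 = 10.30%.
Labor force participation rate = 161.29 / 314.07 = 51.35%.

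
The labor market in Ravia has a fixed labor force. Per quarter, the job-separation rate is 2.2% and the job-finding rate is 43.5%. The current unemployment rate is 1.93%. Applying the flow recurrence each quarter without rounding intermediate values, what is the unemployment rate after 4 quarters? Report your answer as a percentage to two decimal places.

Unemployment rate after four quarters ≈ 4.56%.

With a fixed labor force, u_{t+1} = u_t + s·(1−u_t) − f·u_t = u_t·(1−s−f) + s.
Here 1−s−f = 0.543 and s = 0.022.
u_1 = 0.019300 × 0.543 + 0.022 = 0.032480.
u_2 = 0.032480 × 0.543 + 0.022 = 0.039637.
u_3 = 0.039637 × 0.543 + 0.022 = 0.043523.
u_4 = 0.043523 × 0.543 + 0.022 = 0.045633.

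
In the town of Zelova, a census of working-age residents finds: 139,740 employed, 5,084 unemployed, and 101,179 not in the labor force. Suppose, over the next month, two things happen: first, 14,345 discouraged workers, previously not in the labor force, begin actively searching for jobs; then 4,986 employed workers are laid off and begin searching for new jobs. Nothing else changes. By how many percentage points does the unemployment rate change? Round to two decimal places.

The unemployment rate changes by +11.83 percentage points.

Initially, labor force = 139,740 + 5,084 = 144,824, so u = 5,084/144,824 = 3.51%.
After the first change, unemployed and labor force both rise by 14,345 → E = 139,740, U = 19,429, labor force = 159,169.
After the second change, employed falls and unemployed rises by 4,986; labor force unchanged → E = 134,754, U = 24,415, labor force = 159,169.
New unemployment rate = 24,415 / 159,169 = 15.34%.
Change = 15.34% − 3.51% = +11.83 percentage points.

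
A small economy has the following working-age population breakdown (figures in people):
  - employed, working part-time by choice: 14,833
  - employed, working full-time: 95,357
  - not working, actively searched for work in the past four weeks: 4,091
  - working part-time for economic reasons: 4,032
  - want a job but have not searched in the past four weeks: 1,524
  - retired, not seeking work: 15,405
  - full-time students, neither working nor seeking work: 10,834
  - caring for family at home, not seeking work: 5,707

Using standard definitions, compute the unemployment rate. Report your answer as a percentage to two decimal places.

Employed = 14,833 + 95,357 + 4,032 = 114,222 (anyone who worked, including part-time for economic reasons, counts as employed).
Unemployed = 4,091.
Labor force = 114,222 + 4,091 = 118,313.
Unemployment rate = 4,091 / 118,313 = 3.46%.

Unemployment rate ≈ 3.46%.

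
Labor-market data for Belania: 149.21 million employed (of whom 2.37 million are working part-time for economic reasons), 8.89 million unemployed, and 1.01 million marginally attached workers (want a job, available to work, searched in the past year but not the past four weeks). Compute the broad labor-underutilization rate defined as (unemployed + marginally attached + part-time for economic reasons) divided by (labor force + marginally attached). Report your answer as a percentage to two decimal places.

Labor force = 149.21 + 8.89 = 158.10 million.
Numerator = 8.89 + 1.01 + 2.37 = 12.27 million.
Denominator = 158.10 + 1.01 = 159.11 million.
Broad rate = 12.27 / 159.11 = 7.71%.

Broad underutilization rate ≈ 7.71%.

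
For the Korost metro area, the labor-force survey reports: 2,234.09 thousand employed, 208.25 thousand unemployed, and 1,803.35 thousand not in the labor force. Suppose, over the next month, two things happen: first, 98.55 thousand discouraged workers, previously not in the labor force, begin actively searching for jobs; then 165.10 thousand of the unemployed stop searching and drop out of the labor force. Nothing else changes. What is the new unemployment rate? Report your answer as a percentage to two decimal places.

Initially, labor force = 2,234.09 + 208.25 = 2,442.34 thousand, so u = 208.25/2,442.34 = 8.53%.
After the first change, unemployed and labor force both rise by 98.55 → E = 2,234.09, U = 306.80, labor force = 2,540.89 thousand.
After the second change, unemployed and labor force both fall by 165.10 → E = 2,234.09, U = 141.70, labor force = 2,375.79 thousand.
New unemployment rate = 141.70 / 2,375.79 = 5.96%.

New unemployment rate ≈ 5.96%.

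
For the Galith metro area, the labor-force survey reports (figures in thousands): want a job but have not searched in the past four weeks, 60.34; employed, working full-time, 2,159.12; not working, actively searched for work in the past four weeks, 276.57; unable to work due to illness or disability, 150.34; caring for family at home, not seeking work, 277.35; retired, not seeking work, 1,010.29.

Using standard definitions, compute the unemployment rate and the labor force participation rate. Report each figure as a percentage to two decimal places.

Employed = 2,159.12 thousand.
Unemployed = 276.57 thousand.
Labor force = 2,159.12 + 276.57 = 2,435.69 thousand.
Not in labor force = 60.34 + 150.34 + 277.35 + 1,010.29 = 1,498.32 thousand (those not working and not actively searching are outside the labor force — including those who want a job but have given up searching).
Civilian working-age population = 2,435.69 + 1,498.32 = 3,934.01 thousand.
Unemployment rate = 276.57 / 2,435.69 = 11.35%.
Labor force participation rate = 2,435.69 / 3,934.01 = 61.91%.

Unemployment rate ≈ 11.35%; labor force participation rate ≈ 61.91%.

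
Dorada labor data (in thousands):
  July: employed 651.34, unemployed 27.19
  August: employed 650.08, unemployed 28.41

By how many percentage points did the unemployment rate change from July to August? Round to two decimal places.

The unemployment rate changed by +0.18 percentage points.

July: labor force = 651.34 + 27.19 = 678.53; u = 27.19/678.53 = 4.01%.
August: labor force = 650.08 + 28.41 = 678.49; u = 28.41/678.49 = 4.19%.
Change = 4.19% − 4.01% = +0.18 pp.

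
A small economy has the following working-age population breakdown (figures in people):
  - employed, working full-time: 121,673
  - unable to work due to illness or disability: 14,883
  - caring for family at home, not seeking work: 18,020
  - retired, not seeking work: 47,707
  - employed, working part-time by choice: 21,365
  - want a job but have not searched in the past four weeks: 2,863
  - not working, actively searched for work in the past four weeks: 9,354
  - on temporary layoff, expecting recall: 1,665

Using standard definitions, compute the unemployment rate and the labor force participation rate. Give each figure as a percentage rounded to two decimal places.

Unemployment rate ≈ 7.15%; labor force participation rate ≈ 64.86%.

Employed = 121,673 + 21,365 = 143,038.
Unemployed = 9,354 + 1,665 = 11,019 (jobless and actively searching, or on temporary layoff).
Labor force = 143,038 + 11,019 = 154,057.
Not in labor force = 14,883 + 18,020 + 47,707 + 2,863 = 83,473 (those not working and not actively searching are outside the labor force — including those who want a job but have given up searching).
Civilian working-age population = 154,057 + 83,473 = 237,530.
Unemployment rate = 11,019 / 154,057 = 7.15%.
Labor force participation rate = 154,057 / 237,530 = 64.86%.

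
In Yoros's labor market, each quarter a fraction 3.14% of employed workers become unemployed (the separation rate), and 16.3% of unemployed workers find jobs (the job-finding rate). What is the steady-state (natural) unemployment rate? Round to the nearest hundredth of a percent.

At steady state the flows balance: s·E = f·U, so U/(E+U) = s/(s+f).
u* = 3.14 / (3.14 + 16.3) = 3.14 / 19.44 = 16.15%.

Steady-state unemployment rate ≈ 16.15%.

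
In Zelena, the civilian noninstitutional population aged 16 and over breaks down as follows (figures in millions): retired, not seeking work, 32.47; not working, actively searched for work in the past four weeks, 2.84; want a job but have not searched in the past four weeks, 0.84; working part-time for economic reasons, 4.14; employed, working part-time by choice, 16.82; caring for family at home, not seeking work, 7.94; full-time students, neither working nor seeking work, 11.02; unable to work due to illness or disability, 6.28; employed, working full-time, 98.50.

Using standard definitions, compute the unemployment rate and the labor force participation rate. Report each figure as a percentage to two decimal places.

Employed = 4.14 + 16.82 + 98.50 = 119.46 million (anyone who worked, including part-time for economic reasons, counts as employed).
Unemployed = 2.84 million.
Labor force = 119.46 + 2.84 = 122.30 million.
Not in labor force = 32.47 + 0.84 + 7.94 + 11.02 + 6.28 = 58.55 million (those not working and not actively searching are outside the labor force — including those who want a job but have given up searching).
Civilian working-age population = 122.30 + 58.55 = 180.85 million.
Unemployment rate = 2.84 / 122.30 = 2.32%.
Labor force participation rate = 122.30 / 180.85 = 67.63%.

Unemployment rate ≈ 2.32%; labor force participation rate ≈ 67.63%.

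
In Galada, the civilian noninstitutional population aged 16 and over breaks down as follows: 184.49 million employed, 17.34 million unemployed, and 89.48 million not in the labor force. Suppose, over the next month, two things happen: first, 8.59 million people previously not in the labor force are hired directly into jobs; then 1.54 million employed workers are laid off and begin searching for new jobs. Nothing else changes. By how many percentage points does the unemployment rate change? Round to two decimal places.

Initially, labor force = 184.49 + 17.34 = 201.83 million, so u = 17.34/201.83 = 8.59%.
After the first change, employed and labor force both rise by 8.59; unemployed unchanged → E = 193.08, U = 17.34, labor force = 210.42 million.
After the second change, employed falls and unemployed rises by 1.54; labor force unchanged → E = 191.54, U = 18.88, labor force = 210.42 million.
New unemployment rate = 18.88 / 210.42 = 8.97%.
Change = 8.97% − 8.59% = +0.38 percentage points.

The unemployment rate changes by +0.38 percentage points.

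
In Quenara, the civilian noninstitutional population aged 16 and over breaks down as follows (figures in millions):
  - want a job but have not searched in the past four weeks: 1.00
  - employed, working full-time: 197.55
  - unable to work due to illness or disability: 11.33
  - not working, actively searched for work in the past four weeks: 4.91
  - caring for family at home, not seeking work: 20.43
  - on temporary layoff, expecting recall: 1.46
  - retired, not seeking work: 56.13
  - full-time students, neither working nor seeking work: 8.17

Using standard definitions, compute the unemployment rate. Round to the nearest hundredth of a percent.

Unemployment rate ≈ 3.12%.

Employed = 197.55 million.
Unemployed = 4.91 + 1.46 = 6.37 million (jobless and actively searching, or on temporary layoff).
Labor force = 197.55 + 6.37 = 203.92 million.
Unemployment rate = 6.37 / 203.92 = 3.12%.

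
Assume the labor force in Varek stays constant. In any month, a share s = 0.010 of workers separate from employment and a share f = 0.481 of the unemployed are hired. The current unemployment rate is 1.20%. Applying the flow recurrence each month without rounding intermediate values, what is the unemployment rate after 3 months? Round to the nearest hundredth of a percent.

With a fixed labor force, u_{t+1} = u_t + s·(1−u_t) − f·u_t = u_t·(1−s−f) + s.
Here 1−s−f = 0.509 and s = 0.010.
u_1 = 0.012000 × 0.509 + 0.010 = 0.016108.
u_2 = 0.016108 × 0.509 + 0.010 = 0.018199.
u_3 = 0.018199 × 0.509 + 0.010 = 0.019263.

Unemployment rate after three months ≈ 1.93%.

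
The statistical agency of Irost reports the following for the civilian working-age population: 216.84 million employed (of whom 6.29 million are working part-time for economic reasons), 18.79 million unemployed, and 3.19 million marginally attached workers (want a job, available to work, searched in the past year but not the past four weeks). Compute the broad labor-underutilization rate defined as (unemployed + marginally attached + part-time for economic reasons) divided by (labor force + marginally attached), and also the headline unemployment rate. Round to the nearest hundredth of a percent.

Broad underutilization rate ≈ 11.84%; headline unemployment rate ≈ 7.97%.

Labor force = 216.84 + 18.79 = 235.63 million.
Numerator = 18.79 + 3.19 + 6.29 = 28.27 million.
Denominator = 235.63 + 3.19 = 238.82 million.
Broad rate = 28.27 / 238.82 = 11.84%.
Headline unemployment rate = 18.79 / 235.63 = 7.97%.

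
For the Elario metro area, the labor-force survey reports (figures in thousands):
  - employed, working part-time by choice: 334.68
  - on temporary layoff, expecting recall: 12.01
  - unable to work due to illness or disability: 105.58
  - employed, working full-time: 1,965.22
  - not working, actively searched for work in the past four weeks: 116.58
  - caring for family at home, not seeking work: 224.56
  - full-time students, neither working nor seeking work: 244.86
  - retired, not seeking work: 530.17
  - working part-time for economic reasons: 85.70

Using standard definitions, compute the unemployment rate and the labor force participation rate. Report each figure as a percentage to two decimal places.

Employed = 334.68 + 1,965.22 + 85.70 = 2,385.60 thousand (anyone who worked, including part-time for economic reasons, counts as employed).
Unemployed = 12.01 + 116.58 = 128.59 thousand (jobless and actively searching, or on temporary layoff).
Labor force = 2,385.60 + 128.59 = 2,514.19 thousand.
Not in labor force = 105.58 + 224.56 + 244.86 + 530.17 = 1,105.17 thousand (those not working and not actively searching are outside the labor force).
Civilian working-age population = 2,514.19 + 1,105.17 = 3,619.36 thousand.
Unemployment rate = 128.59 / 2,514.19 = 5.11%.
Labor force participation rate = 2,514.19 / 3,619.36 = 69.47%.

Unemployment rate ≈ 5.11%; labor force participation rate ≈ 69.47%.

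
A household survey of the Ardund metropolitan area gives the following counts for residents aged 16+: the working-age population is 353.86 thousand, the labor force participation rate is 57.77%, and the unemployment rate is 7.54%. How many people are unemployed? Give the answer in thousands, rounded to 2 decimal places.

About 15.41 thousand are unemployed.

Labor force = 0.5777 × 353.86 = 204.42 thousand.
Unemployed = 0.0754 × 204.42 ≈ 15.41 thousand.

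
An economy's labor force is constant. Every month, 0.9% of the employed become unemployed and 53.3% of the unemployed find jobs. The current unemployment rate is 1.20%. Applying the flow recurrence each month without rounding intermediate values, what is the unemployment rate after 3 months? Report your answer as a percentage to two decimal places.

With a fixed labor force, u_{t+1} = u_t + s·(1−u_t) − f·u_t = u_t·(1−s−f) + s.
Here 1−s−f = 0.458 and s = 0.009.
u_1 = 0.012000 × 0.458 + 0.009 = 0.014496.
u_2 = 0.014496 × 0.458 + 0.009 = 0.015639.
u_3 = 0.015639 × 0.458 + 0.009 = 0.016163.

Unemployment rate after three months ≈ 1.62%.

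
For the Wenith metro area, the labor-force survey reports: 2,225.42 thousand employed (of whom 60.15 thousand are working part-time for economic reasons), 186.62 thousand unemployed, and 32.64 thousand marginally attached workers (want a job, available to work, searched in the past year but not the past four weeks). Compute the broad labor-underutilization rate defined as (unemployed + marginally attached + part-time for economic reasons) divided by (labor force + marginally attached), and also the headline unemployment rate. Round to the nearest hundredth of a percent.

Labor force = 2,225.42 + 186.62 = 2,412.04 thousand.
Numerator = 186.62 + 32.64 + 60.15 = 279.41 thousand.
Denominator = 2,412.04 + 32.64 = 2,444.68 thousand.
Broad rate = 279.41 / 2,444.68 = 11.43%.
Headline unemployment rate = 186.62 / 2,412.04 = 7.74%.

Broad underutilization rate ≈ 11.43%; headline unemployment rate ≈ 7.74%.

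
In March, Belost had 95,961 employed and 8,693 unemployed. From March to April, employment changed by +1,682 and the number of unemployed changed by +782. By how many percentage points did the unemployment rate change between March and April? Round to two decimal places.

March: labor force = 95,961 + 8,693 = 104,654; u = 8,693/104,654 = 8.31%.
April: labor force = 97,643 + 9,475 = 107,118; u = 9,475/107,118 = 8.85%.
Change = 8.85% − 8.31% = +0.54 pp.

The unemployment rate changed by +0.54 percentage points.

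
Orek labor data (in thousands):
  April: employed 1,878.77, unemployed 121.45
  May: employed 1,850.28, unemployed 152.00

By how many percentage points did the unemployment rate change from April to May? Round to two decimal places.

The unemployment rate changed by +1.52 percentage points.

April: labor force = 1,878.77 + 121.45 = 2,000.22; u = 121.45/2,000.22 = 6.07%.
May: labor force = 1,850.28 + 152.00 = 2,002.28; u = 152.00/2,002.28 = 7.59%.
Change = 7.59% − 6.07% = +1.52 pp.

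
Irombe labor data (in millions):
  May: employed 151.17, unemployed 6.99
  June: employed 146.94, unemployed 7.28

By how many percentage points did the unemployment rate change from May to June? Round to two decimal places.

May: labor force = 151.17 + 6.99 = 158.16; u = 6.99/158.16 = 4.42%.
June: labor force = 146.94 + 7.28 = 154.22; u = 7.28/154.22 = 4.72%.
Change = 4.72% − 4.42% = +0.30 pp.

The unemployment rate changed by +0.30 percentage points.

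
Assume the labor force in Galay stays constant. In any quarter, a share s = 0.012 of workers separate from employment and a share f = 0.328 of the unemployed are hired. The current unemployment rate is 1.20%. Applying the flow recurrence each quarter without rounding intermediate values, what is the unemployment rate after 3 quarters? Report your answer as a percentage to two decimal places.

Unemployment rate after three quarters ≈ 2.86%.

With a fixed labor force, u_{t+1} = u_t + s·(1−u_t) − f·u_t = u_t·(1−s−f) + s.
Here 1−s−f = 0.660 and s = 0.012.
u_1 = 0.012000 × 0.660 + 0.012 = 0.019920.
u_2 = 0.019920 × 0.660 + 0.012 = 0.025147.
u_3 = 0.025147 × 0.660 + 0.012 = 0.028597.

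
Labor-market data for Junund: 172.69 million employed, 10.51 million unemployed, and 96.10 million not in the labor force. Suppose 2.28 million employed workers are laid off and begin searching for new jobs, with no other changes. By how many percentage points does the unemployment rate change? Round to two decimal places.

The unemployment rate changes by +1.24 percentage points.

Initially, labor force = 172.69 + 10.51 = 183.20 million, so u = 10.51/183.20 = 5.74%.
After the change, employed falls and unemployed rises by 2.28; labor force unchanged → E = 170.41, U = 12.79, labor force = 183.20 million.
New unemployment rate = 12.79 / 183.20 = 6.98%.
Change = 6.98% − 5.74% = +1.24 percentage points.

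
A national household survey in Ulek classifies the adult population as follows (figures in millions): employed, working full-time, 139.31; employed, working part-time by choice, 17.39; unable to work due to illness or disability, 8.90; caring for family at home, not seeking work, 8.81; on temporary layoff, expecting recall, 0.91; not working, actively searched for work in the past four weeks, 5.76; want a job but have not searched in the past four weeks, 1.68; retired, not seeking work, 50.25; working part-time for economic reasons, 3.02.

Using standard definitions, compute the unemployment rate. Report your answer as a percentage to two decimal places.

Employed = 139.31 + 17.39 + 3.02 = 159.72 million (anyone who worked, including part-time for economic reasons, counts as employed).
Unemployed = 0.91 + 5.76 = 6.67 million (jobless and actively searching, or on temporary layoff).
Labor force = 159.72 + 6.67 = 166.39 million.
Unemployment rate = 6.67 / 166.39 = 4.01%.

Unemployment rate ≈ 4.01%.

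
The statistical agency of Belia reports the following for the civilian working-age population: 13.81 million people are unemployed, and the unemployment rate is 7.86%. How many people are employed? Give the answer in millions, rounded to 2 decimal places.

About 161.89 million are employed.

Labor force = U / u = 13.81 / 0.0786 ≈ 175.70 million.
Employed = labor force − unemployed = 175.70 − 13.81 = 161.89 million.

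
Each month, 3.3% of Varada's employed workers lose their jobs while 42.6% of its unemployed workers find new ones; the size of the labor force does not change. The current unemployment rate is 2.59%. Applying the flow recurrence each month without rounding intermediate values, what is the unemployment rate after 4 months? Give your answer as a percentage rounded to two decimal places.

Unemployment rate after four months ≈ 6.80%.

With a fixed labor force, u_{t+1} = u_t + s·(1−u_t) − f·u_t = u_t·(1−s−f) + s.
Here 1−s−f = 0.541 and s = 0.033.
u_1 = 0.025900 × 0.541 + 0.033 = 0.047012.
u_2 = 0.047012 × 0.541 + 0.033 = 0.058433.
u_3 = 0.058433 × 0.541 + 0.033 = 0.064612.
u_4 = 0.064612 × 0.541 + 0.033 = 0.067955.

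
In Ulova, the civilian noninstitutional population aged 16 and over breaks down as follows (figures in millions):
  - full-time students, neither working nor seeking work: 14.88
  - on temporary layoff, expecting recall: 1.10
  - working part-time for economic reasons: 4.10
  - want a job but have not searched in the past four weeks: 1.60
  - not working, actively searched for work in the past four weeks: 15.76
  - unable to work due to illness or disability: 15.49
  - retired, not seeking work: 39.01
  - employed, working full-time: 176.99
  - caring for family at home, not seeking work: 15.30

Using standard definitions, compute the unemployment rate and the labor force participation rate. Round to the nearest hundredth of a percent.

Unemployment rate ≈ 8.52%; labor force participation rate ≈ 69.64%.

Employed = 4.10 + 176.99 = 181.09 million (anyone who worked, including part-time for economic reasons, counts as employed).
Unemployed = 1.10 + 15.76 = 16.86 million (jobless and actively searching, or on temporary layoff).
Labor force = 181.09 + 16.86 = 197.95 million.
Not in labor force = 14.88 + 1.60 + 15.49 + 39.01 + 15.30 = 86.28 million (those not working and not actively searching are outside the labor force — including those who want a job but have given up searching).
Civilian working-age population = 197.95 + 86.28 = 284.23 million.
Unemployment rate = 16.86 / 197.95 = 8.52%.
Labor force participation rate = 197.95 / 284.23 = 69.64%.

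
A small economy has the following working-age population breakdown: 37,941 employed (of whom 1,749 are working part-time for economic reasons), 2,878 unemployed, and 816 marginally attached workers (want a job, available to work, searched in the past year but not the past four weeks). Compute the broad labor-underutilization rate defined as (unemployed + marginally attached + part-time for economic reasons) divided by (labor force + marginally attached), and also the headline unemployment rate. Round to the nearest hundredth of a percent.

Broad underutilization rate ≈ 13.07%; headline unemployment rate ≈ 7.05%.

Labor force = 37,941 + 2,878 = 40,819.
Numerator = 2,878 + 816 + 1,749 = 5,443.
Denominator = 40,819 + 816 = 41,635.
Broad rate = 5,443 / 41,635 = 13.07%.
Headline unemployment rate = 2,878 / 40,819 = 7.05%.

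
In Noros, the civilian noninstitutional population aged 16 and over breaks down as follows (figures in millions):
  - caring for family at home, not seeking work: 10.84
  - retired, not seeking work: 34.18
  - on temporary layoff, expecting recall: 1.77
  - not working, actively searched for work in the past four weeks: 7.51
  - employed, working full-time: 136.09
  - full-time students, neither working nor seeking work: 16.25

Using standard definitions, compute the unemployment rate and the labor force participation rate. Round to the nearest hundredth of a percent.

Employed = 136.09 million.
Unemployed = 1.77 + 7.51 = 9.28 million (jobless and actively searching, or on temporary layoff).
Labor force = 136.09 + 9.28 = 145.37 million.
Not in labor force = 10.84 + 34.18 + 16.25 = 61.27 million (those not working and not actively searching are outside the labor force).
Civilian working-age population = 145.37 + 61.27 = 206.64 million.
Unemployment rate = 9.28 / 145.37 = 6.38%.
Labor force participation rate = 145.37 / 206.64 = 70.35%.

Unemployment rate ≈ 6.38%; labor force participation rate ≈ 70.35%.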